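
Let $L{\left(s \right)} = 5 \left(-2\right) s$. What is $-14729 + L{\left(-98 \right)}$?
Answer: $-13749$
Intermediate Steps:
$L{\left(s \right)} = - 10 s$
$-14729 + L{\left(-98 \right)} = -14729 - -980 = -14729 + 980 = -13749$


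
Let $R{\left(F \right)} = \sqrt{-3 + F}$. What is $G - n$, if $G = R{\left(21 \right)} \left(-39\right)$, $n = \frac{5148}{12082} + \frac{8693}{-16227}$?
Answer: $\frac{10746115}{98027307} - 117 \sqrt{2} \approx -165.35$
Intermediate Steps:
$n = - \frac{10746115}{98027307}$ ($n = 5148 \cdot \frac{1}{12082} + 8693 \left(- \frac{1}{16227}\right) = \frac{2574}{6041} - \frac{8693}{16227} = - \frac{10746115}{98027307} \approx -0.10962$)
$G = - 117 \sqrt{2}$ ($G = \sqrt{-3 + 21} \left(-39\right) = \sqrt{18} \left(-39\right) = 3 \sqrt{2} \left(-39\right) = - 117 \sqrt{2} \approx -165.46$)
$G - n = - 117 \sqrt{2} - - \frac{10746115}{98027307} = - 117 \sqrt{2} + \frac{10746115}{98027307} = \frac{10746115}{98027307} - 117 \sqrt{2}$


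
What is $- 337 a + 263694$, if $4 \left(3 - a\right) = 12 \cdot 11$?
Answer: $273804$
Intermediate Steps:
$a = -30$ ($a = 3 - \frac{12 \cdot 11}{4} = 3 - 33 = -30$)
$- 337 a + 263694 = \left(-337\right) \left(-30\right) + 263694 = 10110 + 263694 = 273804$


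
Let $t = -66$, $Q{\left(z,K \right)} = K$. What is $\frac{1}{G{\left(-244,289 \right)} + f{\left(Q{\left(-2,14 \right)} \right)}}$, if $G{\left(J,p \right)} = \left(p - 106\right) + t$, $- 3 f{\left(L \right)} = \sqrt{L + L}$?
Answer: $\frac{1053}{123173} + \frac{6 \sqrt{7}}{123173} \approx 0.0086778$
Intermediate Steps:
$f{\left(L \right)} = - \frac{\sqrt{2} \sqrt{L}}{3}$ ($f{\left(L \right)} = - \frac{\sqrt{L + L}}{3} = - \frac{\sqrt{2 L}}{3} = - \frac{\sqrt{2} \sqrt{L}}{3}$)
$G{\left(J,p \right)} = -172 + p$ ($G{\left(J,p \right)} = \left(p - 106\right) - 66 = \left(-106 + p\right) - 66 = -172 + p$)
$\frac{1}{G{\left(-244,289 \right)} + f{\left(Q{\left(-2,14 \right)} \right)}} = \frac{1}{\left(-172 + 289\right) - \frac{\sqrt{2} \sqrt{14}}{3}} = \frac{1}{117 - \frac{2 \sqrt{7}}{3}}$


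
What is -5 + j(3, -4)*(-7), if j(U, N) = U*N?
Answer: 79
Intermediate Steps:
j(U, N) = N*U
-5 + j(3, -4)*(-7) = -5 - 4*3*(-7) = -5 - 12*(-7) = -5 + 84 = 79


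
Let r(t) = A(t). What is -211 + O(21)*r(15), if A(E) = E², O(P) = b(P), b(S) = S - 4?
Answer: 3614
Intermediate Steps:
b(S) = -4 + S
O(P) = -4 + P
r(t) = t²
-211 + O(21)*r(15) = -211 + (-4 + 21)*15² = -211 + 17*225 = -211 + 3825 = 3614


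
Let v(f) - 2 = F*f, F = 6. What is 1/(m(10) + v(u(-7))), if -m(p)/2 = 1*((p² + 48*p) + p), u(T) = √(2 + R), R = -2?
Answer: -1/1178 ≈ -0.00084890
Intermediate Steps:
u(T) = 0 (u(T) = √(2 - 2) = √0 = 0)
m(p) = -98*p - 2*p² (m(p) = -2*((p² + 48*p) + p) = -2*(p² + 49*p) = -98*p - 2*p²)
v(f) = 2 + 6*f
1/(m(10) + v(u(-7))) = 1/(-2*10*(49 + 10) + (2 + 6*0)) = 1/(-2*10*59 + (2 + 0)) = 1/(-1180 + 2) = 1/(-1178) = -1/1178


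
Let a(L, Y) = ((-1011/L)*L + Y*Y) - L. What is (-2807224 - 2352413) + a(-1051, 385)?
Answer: -5011372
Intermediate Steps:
a(L, Y) = -1011 + Y² - L (a(L, Y) = (-1011 + Y²) - L = -1011 + Y² - L)
(-2807224 - 2352413) + a(-1051, 385) = (-2807224 - 2352413) + (-1011 + 385² - 1*(-1051)) = -5159637 + (-1011 + 148225 + 1051) = -5159637 + 148265 = -5011372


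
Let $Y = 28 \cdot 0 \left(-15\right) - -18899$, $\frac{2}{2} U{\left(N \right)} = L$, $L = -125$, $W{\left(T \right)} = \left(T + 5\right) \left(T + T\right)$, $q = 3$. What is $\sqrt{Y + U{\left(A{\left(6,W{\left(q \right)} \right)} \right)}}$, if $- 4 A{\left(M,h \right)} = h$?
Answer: $3 \sqrt{2086} \approx 137.02$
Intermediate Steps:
$W{\left(T \right)} = 2 T \left(5 + T\right)$ ($W{\left(T \right)} = \left(5 + T\right) 2 T = 2 T \left(5 + T\right)$)
$A{\left(M,h \right)} = - \frac{h}{4}$
$U{\left(N \right)} = -125$
$Y = 18899$ ($Y = 0 \left(-15\right) + 18899 = 0 + 18899 = 18899$)
$\sqrt{Y + U{\left(A{\left(6,W{\left(q \right)} \right)} \right)}} = \sqrt{18899 - 125} = \sqrt{18774} = 3 \sqrt{2086}$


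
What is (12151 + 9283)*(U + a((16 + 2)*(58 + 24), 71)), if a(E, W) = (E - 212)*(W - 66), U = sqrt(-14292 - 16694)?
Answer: 135462880 + 21434*I*sqrt(30986) ≈ 1.3546e+8 + 3.773e+6*I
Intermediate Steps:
U = I*sqrt(30986) (U = sqrt(-30986) = I*sqrt(30986) ≈ 176.03*I)
a(E, W) = (-212 + E)*(-66 + W)
(12151 + 9283)*(U + a((16 + 2)*(58 + 24), 71)) = (12151 + 9283)*(I*sqrt(30986) + (13992 - 212*71 - 66*(16 + 2)*(58 + 24) + ((16 + 2)*(58 + 24))*71)) = 21434*(I*sqrt(30986) + (13992 - 15052 - 1188*82 + (18*82)*71)) = 21434*(I*sqrt(30986) + (13992 - 15052 - 66*1476 + 1476*71)) = 21434*(I*sqrt(30986) + (13992 - 15052 - 97416 + 104796)) = 21434*(I*sqrt(30986) + 6320) = 21434*(6320 + I*sqrt(30986)) = 135462880 + 21434*I*sqrt(30986)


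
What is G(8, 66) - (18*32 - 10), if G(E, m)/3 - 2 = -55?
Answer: -725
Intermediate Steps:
G(E, m) = -159 (G(E, m) = 6 + 3*(-55) = 6 - 165 = -159)
G(8, 66) - (18*32 - 10) = -159 - (18*32 - 10) = -159 - (576 - 10) = -159 - 1*566 = -159 - 566 = -725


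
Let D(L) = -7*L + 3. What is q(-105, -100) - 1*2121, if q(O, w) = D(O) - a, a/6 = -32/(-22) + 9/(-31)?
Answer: -473985/341 ≈ -1390.0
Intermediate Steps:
D(L) = 3 - 7*L
a = 2382/341 (a = 6*(-32/(-22) + 9/(-31)) = 6*(-32*(-1/22) + 9*(-1/31)) = 6*(16/11 - 9/31) = 6*(397/341) = 2382/341 ≈ 6.9853)
q(O, w) = -1359/341 - 7*O (q(O, w) = (3 - 7*O) - 1*2382/341 = (3 - 7*O) - 2382/341 = -1359/341 - 7*O)
q(-105, -100) - 1*2121 = (-1359/341 - 7*(-105)) - 1*2121 = (-1359/341 + 735) - 2121 = 249276/341 - 2121 = -473985/341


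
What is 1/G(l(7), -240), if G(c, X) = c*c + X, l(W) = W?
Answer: -1/191 ≈ -0.0052356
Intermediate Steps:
G(c, X) = X + c² (G(c, X) = c² + X = X + c²)
1/G(l(7), -240) = 1/(-240 + 7²) = 1/(-240 + 49) = 1/(-191) = -1/191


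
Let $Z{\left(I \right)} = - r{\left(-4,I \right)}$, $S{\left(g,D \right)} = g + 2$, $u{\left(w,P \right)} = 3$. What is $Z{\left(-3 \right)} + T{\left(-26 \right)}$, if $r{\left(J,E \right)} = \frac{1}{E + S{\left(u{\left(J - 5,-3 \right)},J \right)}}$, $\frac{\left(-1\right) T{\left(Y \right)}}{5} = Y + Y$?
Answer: $\frac{519}{2} \approx 259.5$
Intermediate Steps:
$S{\left(g,D \right)} = 2 + g$
$T{\left(Y \right)} = - 10 Y$ ($T{\left(Y \right)} = - 5 \left(Y + Y\right) = - 5 \cdot 2 Y = - 10 Y$)
$r{\left(J,E \right)} = \frac{1}{5 + E}$ ($r{\left(J,E \right)} = \frac{1}{E + \left(2 + 3\right)} = \frac{1}{E + 5} = \frac{1}{5 + E}$)
$Z{\left(I \right)} = - \frac{1}{5 + I}$
$Z{\left(-3 \right)} + T{\left(-26 \right)} = - \frac{1}{5 - 3} - -260 = - \frac{1}{2} + 260 = \frac{519}{2}$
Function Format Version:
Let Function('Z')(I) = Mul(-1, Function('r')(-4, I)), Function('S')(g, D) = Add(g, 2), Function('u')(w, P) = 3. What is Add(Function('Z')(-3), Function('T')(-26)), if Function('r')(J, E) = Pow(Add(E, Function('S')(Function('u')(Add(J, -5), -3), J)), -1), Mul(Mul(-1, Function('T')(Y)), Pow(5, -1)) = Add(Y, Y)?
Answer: Rational(519, 2) ≈ 259.50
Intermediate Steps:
Function('S')(g, D) = Add(2, g)
Function('T')(Y) = Mul(-10, Y) (Function('T')(Y) = Mul(-5, Add(Y, Y)) = Mul(-5, Mul(2, Y)) = Mul(-10, Y))
Function('r')(J, E) = Pow(Add(5, E), -1) (Function('r')(J, E) = Pow(Add(E, Add(2, 3)), -1) = Pow(Add(E, 5), -1) = Pow(Add(5, E), -1))
Function('Z')(I) = Mul(-1, Pow(Add(5, I), -1))
Add(Function('Z')(-3), Function('T')(-26)) = Add(Mul(-1, Pow(Add(5, -3), -1)), Mul(-10, -26)) = Add(Mul(-1, Pow(2, -1)), 260) = Add(Mul(-1, Rational(1, 2)), 260) = Add(Rational(-1, 2), 260) = Rational(519, 2)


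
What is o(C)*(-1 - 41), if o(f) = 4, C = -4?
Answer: -168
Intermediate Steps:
o(C)*(-1 - 41) = 4*(-1 - 41) = 4*(-42) = -168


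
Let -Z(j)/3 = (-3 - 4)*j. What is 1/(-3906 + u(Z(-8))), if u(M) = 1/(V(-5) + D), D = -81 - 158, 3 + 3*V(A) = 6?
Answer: -238/929629 ≈ -0.00025602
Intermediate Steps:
V(A) = 1 (V(A) = -1 + (⅓)*6 = -1 + 2 = 1)
D = -239
Z(j) = 21*j (Z(j) = -3*(-3 - 4)*j = -(-21)*j = 21*j)
u(M) = -1/238 (u(M) = 1/(1 - 239) = 1/(-238) = -1/238)
1/(-3906 + u(Z(-8))) = 1/(-3906 - 1/238) = 1/(-929629/238) = -238/929629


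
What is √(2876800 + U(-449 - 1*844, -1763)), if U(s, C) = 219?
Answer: √2877019 ≈ 1696.2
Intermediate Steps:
√(2876800 + U(-449 - 1*844, -1763)) = √(2876800 + 219) = √2877019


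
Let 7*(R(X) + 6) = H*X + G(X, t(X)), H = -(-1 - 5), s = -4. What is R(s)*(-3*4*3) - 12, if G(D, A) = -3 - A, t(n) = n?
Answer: 2256/7 ≈ 322.29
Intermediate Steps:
H = 6 (H = -1*(-6) = 6)
R(X) = -45/7 + 5*X/7 (R(X) = -6 + (6*X + (-3 - X))/7 = -6 + (-3 + 5*X)/7 = -6 + (-3/7 + 5*X/7) = -45/7 + 5*X/7)
R(s)*(-3*4*3) - 12 = (-45/7 + (5/7)*(-4))*(-3*4*3) - 12 = (-45/7 - 20/7)*(-12*3) - 12 = -65/7*(-36) - 12 = 2340/7 - 12 = 2256/7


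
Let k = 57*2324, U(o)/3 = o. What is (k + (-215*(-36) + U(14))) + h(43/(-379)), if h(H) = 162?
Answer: 140412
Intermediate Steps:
U(o) = 3*o
k = 132468
(k + (-215*(-36) + U(14))) + h(43/(-379)) = (132468 + (-215*(-36) + 3*14)) + 162 = (132468 + (7740 + 42)) + 162 = (132468 + 7782) + 162 = 140250 + 162 = 140412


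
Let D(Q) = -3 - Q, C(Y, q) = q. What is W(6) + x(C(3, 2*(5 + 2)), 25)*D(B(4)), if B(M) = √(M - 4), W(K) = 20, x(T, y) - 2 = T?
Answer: -28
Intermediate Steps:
x(T, y) = 2 + T
B(M) = √(-4 + M)
W(6) + x(C(3, 2*(5 + 2)), 25)*D(B(4)) = 20 + (2 + 2*(5 + 2))*(-3 - √(-4 + 4)) = 20 + (2 + 2*7)*(-3 - √0) = 20 + (2 + 14)*(-3 - 1*0) = 20 + 16*(-3 + 0) = 20 + 16*(-3) = 20 - 48 = -28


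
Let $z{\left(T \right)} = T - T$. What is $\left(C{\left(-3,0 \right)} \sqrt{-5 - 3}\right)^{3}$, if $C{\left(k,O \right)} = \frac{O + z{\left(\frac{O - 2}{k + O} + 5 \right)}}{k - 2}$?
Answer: $0$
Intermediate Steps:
$z{\left(T \right)} = 0$
$C{\left(k,O \right)} = \frac{O}{-2 + k}$ ($C{\left(k,O \right)} = \frac{O + 0}{k - 2} = \frac{O}{-2 + k}$)
$\left(C{\left(-3,0 \right)} \sqrt{-5 - 3}\right)^{3} = \left(\frac{0}{-2 - 3} \sqrt{-5 - 3}\right)^{3} = \left(\frac{0}{-5} \sqrt{-8}\right)^{3} = \left(0 \left(- \frac{1}{5}\right) 2 i \sqrt{2}\right)^{3} = \left(0 \cdot 2 i \sqrt{2}\right)^{3} = 0^{3} = 0$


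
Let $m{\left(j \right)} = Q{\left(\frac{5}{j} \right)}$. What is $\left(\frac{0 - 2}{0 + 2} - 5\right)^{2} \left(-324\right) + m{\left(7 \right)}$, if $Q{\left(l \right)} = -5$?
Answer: $-11669$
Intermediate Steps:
$m{\left(j \right)} = -5$
$\left(\frac{0 - 2}{0 + 2} - 5\right)^{2} \left(-324\right) + m{\left(7 \right)} = \left(\frac{0 - 2}{0 + 2} - 5\right)^{2} \left(-324\right) - 5 = \left(- \frac{2}{2} - 5\right)^{2} \left(-324\right) - 5 = \left(\left(-2\right) \frac{1}{2} - 5\right)^{2} \left(-324\right) - 5 = \left(-1 - 5\right)^{2} \left(-324\right) - 5 = \left(-6\right)^{2} \left(-324\right) - 5 = 36 \left(-324\right) - 5 = -11664 - 5 = -11669$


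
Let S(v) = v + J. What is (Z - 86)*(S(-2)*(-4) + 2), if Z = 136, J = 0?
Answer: 500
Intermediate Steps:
S(v) = v (S(v) = v + 0 = v)
(Z - 86)*(S(-2)*(-4) + 2) = (136 - 86)*(-2*(-4) + 2) = 50*(8 + 2) = 50*10 = 500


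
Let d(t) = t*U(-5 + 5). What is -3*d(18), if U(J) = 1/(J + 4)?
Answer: -27/2 ≈ -13.500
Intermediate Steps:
U(J) = 1/(4 + J)
d(t) = t/4 (d(t) = t/(4 + (-5 + 5)) = t/(4 + 0) = t/4)
-3*d(18) = -3*18/4 = -3*9/2 = -27/2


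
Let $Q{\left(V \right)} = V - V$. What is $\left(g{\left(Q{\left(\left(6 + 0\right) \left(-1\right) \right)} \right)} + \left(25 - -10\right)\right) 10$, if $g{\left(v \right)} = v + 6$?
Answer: $410$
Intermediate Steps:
$Q{\left(V \right)} = 0$
$g{\left(v \right)} = 6 + v$
$\left(g{\left(Q{\left(\left(6 + 0\right) \left(-1\right) \right)} \right)} + \left(25 - -10\right)\right) 10 = \left(\left(6 + 0\right) + \left(25 - -10\right)\right) 10 = \left(6 + \left(25 + 10\right)\right) 10 = \left(6 + 35\right) 10 = 41 \cdot 10 = 410$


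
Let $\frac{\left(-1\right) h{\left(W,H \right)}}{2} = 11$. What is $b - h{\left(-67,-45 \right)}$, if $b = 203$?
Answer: $225$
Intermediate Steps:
$h{\left(W,H \right)} = -22$ ($h{\left(W,H \right)} = \left(-2\right) 11 = -22$)
$b - h{\left(-67,-45 \right)} = 203 - -22 = 203 + 22 = 225$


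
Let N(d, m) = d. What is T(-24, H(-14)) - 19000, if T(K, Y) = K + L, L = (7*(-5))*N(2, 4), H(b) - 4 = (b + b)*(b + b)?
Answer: -19094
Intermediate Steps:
H(b) = 4 + 4*b² (H(b) = 4 + (b + b)*(b + b) = 4 + (2*b)*(2*b) = 4 + 4*b²)
L = -70 (L = (7*(-5))*2 = -35*2 = -70)
T(K, Y) = -70 + K (T(K, Y) = K - 70 = -70 + K)
T(-24, H(-14)) - 19000 = (-70 - 24) - 19000 = -94 - 19000 = -19094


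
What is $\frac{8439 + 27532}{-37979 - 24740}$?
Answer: $- \frac{35971}{62719} \approx -0.57353$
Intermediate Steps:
$\frac{8439 + 27532}{-37979 - 24740} = \frac{35971}{-62719} = 35971 \left(- \frac{1}{62719}\right) = - \frac{35971}{62719}$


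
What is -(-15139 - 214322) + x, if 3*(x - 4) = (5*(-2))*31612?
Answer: 372275/3 ≈ 1.2409e+5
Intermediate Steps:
x = -316108/3 (x = 4 + ((5*(-2))*31612)/3 = 4 + (-10*31612)/3 = 4 + (⅓)*(-316120) = 4 - 316120/3 = -316108/3 ≈ -1.0537e+5)
-(-15139 - 214322) + x = -(-15139 - 214322) - 316108/3 = -1*(-229461) - 316108/3 = 229461 - 316108/3 = 372275/3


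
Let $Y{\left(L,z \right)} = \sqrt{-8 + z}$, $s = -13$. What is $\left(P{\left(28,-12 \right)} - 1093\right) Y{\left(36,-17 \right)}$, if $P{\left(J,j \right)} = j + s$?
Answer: $- 5590 i \approx - 5590.0 i$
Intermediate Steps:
$P{\left(J,j \right)} = -13 + j$ ($P{\left(J,j \right)} = j - 13 = -13 + j$)
$\left(P{\left(28,-12 \right)} - 1093\right) Y{\left(36,-17 \right)} = \left(\left(-13 - 12\right) - 1093\right) \sqrt{-8 - 17} = \left(-25 - 1093\right) \sqrt{-25} = - 1118 \cdot 5 i = - 5590 i$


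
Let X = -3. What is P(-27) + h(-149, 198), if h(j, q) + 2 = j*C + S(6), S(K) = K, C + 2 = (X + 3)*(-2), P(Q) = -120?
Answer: 182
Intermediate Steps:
C = -2 (C = -2 + (-3 + 3)*(-2) = -2 + 0*(-2) = -2 + 0 = -2)
h(j, q) = 4 - 2*j (h(j, q) = -2 + (j*(-2) + 6) = -2 + (-2*j + 6) = -2 + (6 - 2*j) = 4 - 2*j)
P(-27) + h(-149, 198) = -120 + (4 - 2*(-149)) = -120 + (4 + 298) = -120 + 302 = 182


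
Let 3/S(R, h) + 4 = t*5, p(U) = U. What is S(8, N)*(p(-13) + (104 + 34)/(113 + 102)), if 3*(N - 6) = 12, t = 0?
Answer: 7971/860 ≈ 9.2686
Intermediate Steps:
N = 10 (N = 6 + (⅓)*12 = 6 + 4 = 10)
S(R, h) = -¾ (S(R, h) = 3/(-4 + 0*5) = 3/(-4 + 0) = 3/(-4) = 3*(-¼) = -¾)
S(8, N)*(p(-13) + (104 + 34)/(113 + 102)) = -3*(-13 + (104 + 34)/(113 + 102))/4 = -3*(-13 + 138/215)/4 = -¾*(-2657/215) = 7971/860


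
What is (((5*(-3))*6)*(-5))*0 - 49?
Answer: -49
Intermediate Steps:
(((5*(-3))*6)*(-5))*0 - 49 = (-15*6*(-5))*0 - 49 = -90*(-5)*0 - 49 = 450*0 - 49 = 0 - 49 = -49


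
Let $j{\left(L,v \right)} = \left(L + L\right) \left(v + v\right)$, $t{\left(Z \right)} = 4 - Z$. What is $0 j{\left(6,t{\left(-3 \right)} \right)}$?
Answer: $0$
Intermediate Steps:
$j{\left(L,v \right)} = 4 L v$ ($j{\left(L,v \right)} = 2 L 2 v = 4 L v$)
$0 j{\left(6,t{\left(-3 \right)} \right)} = 0 \cdot 4 \cdot 6 \left(4 - -3\right) = 0 \cdot 4 \cdot 6 \left(4 + 3\right) = 0 \cdot 4 \cdot 6 \cdot 7 = 0 \cdot 168 = 0$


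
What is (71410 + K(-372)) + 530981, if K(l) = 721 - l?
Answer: 603484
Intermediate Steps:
(71410 + K(-372)) + 530981 = (71410 + (721 - 1*(-372))) + 530981 = (71410 + (721 + 372)) + 530981 = (71410 + 1093) + 530981 = 72503 + 530981 = 603484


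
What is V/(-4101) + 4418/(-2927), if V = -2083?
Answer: -12021277/12003627 ≈ -1.0015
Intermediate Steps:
V/(-4101) + 4418/(-2927) = -2083/(-4101) + 4418/(-2927) = -2083*(-1/4101) + 4418*(-1/2927) = 2083/4101 - 4418/2927 = -12021277/12003627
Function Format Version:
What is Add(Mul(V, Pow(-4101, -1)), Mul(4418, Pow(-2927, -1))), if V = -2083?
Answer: Rational(-12021277, 12003627) ≈ -1.0015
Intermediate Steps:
Add(Mul(V, Pow(-4101, -1)), Mul(4418, Pow(-2927, -1))) = Add(Mul(-2083, Pow(-4101, -1)), Mul(4418, Pow(-2927, -1))) = Add(Mul(-2083, Rational(-1, 4101)), Mul(4418, Rational(-1, 2927))) = Add(Rational(2083, 4101), Rational(-4418, 2927)) = Rational(-12021277, 12003627)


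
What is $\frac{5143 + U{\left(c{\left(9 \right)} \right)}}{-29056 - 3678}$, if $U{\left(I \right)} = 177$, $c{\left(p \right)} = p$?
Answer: $- \frac{2660}{16367} \approx -0.16252$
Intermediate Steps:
$\frac{5143 + U{\left(c{\left(9 \right)} \right)}}{-29056 - 3678} = \frac{5143 + 177}{-29056 - 3678} = \frac{5320}{-32734} = 5320 \left(- \frac{1}{32734}\right) = - \frac{2660}{16367}$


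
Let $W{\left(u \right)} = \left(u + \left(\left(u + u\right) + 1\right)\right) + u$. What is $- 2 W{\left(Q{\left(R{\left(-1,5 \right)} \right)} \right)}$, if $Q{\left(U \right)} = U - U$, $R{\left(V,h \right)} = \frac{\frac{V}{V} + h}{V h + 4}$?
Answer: $-2$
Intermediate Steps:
$R{\left(V,h \right)} = \frac{1 + h}{4 + V h}$
$Q{\left(U \right)} = 0$
$W{\left(u \right)} = 1 + 4 u$ ($W{\left(u \right)} = \left(u + \left(2 u + 1\right)\right) + u = \left(u + \left(1 + 2 u\right)\right) + u = \left(1 + 3 u\right) + u = 1 + 4 u$)
$- 2 W{\left(Q{\left(R{\left(-1,5 \right)} \right)} \right)} = - 2 \left(1 + 4 \cdot 0\right) = - 2 \left(1 + 0\right) = \left(-2\right) 1 = -2$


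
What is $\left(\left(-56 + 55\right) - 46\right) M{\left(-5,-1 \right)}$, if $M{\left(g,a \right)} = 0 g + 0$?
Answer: $0$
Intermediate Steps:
$M{\left(g,a \right)} = 0$ ($M{\left(g,a \right)} = 0 + 0 = 0$)
$\left(\left(-56 + 55\right) - 46\right) M{\left(-5,-1 \right)} = \left(\left(-56 + 55\right) - 46\right) 0 = \left(-1 - 46\right) 0 = \left(-47\right) 0 = 0$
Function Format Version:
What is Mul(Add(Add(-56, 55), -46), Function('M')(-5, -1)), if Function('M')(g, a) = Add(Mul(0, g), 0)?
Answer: 0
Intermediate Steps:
Function('M')(g, a) = 0 (Function('M')(g, a) = Add(0, 0) = 0)
Mul(Add(Add(-56, 55), -46), Function('M')(-5, -1)) = Mul(Add(Add(-56, 55), -46), 0) = Mul(Add(-1, -46), 0) = Mul(-47, 0) = 0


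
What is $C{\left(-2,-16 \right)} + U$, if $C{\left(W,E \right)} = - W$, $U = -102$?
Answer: $-100$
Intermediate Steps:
$C{\left(-2,-16 \right)} + U = \left(-1\right) \left(-2\right) - 102 = 2 - 102 = -100$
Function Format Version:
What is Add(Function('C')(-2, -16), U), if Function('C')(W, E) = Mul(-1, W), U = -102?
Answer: -100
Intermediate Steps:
Add(Function('C')(-2, -16), U) = Add(Mul(-1, -2), -102) = Add(2, -102) = -100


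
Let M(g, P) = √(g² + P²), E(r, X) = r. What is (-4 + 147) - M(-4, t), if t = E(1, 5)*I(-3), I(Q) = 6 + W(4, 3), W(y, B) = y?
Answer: 143 - 2*√29 ≈ 132.23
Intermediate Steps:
I(Q) = 10 (I(Q) = 6 + 4 = 10)
t = 10 (t = 1*10 = 10)
M(g, P) = √(P² + g²)
(-4 + 147) - M(-4, t) = (-4 + 147) - √(10² + (-4)²) = 143 - √(100 + 16) = 143 - √116 = 143 - 2*√29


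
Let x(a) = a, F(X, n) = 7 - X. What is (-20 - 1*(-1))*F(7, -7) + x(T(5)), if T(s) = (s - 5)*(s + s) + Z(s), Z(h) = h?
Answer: 5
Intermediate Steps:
T(s) = s + 2*s*(-5 + s) (T(s) = (s - 5)*(s + s) + s = (-5 + s)*(2*s) + s = 2*s*(-5 + s) + s = s + 2*s*(-5 + s))
(-20 - 1*(-1))*F(7, -7) + x(T(5)) = (-20 - 1*(-1))*(7 - 1*7) + 5*(-9 + 2*5) = (-20 + 1)*(7 - 7) + 5*(-9 + 10) = -19*0 + 5*1 = 0 + 5 = 5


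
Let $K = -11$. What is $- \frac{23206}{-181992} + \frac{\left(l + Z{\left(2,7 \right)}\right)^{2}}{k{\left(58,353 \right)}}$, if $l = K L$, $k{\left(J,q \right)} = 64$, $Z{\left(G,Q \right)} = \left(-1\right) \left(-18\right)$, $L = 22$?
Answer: $\frac{71352467}{90996} \approx 784.13$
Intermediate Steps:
$Z{\left(G,Q \right)} = 18$
$l = -242$ ($l = \left(-11\right) 22 = -242$)
$- \frac{23206}{-181992} + \frac{\left(l + Z{\left(2,7 \right)}\right)^{2}}{k{\left(58,353 \right)}} = - \frac{23206}{-181992} + \frac{\left(-242 + 18\right)^{2}}{64} = \left(-23206\right) \left(- \frac{1}{181992}\right) + \left(-224\right)^{2} \cdot \frac{1}{64} = \frac{11603}{90996} + 50176 \cdot \frac{1}{64} = \frac{11603}{90996} + 784 = \frac{71352467}{90996}$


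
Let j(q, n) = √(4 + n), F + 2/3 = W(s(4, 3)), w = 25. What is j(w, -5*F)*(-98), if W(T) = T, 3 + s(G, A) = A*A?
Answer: -196*I*√51/3 ≈ -466.57*I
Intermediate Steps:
s(G, A) = -3 + A² (s(G, A) = -3 + A*A = -3 + A²)
F = 16/3 (F = -⅔ + (-3 + 3²) = -⅔ + (-3 + 9) = -⅔ + 6 = 16/3 ≈ 5.3333)
j(w, -5*F)*(-98) = √(4 - 5*16/3)*(-98) = √(4 - 80/3)*(-98) = √(-68/3)*(-98) = (2*I*√51/3)*(-98) = -196*I*√51/3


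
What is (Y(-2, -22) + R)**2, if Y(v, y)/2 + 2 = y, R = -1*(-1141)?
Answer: 1194649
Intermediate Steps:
R = 1141
Y(v, y) = -4 + 2*y
(Y(-2, -22) + R)**2 = ((-4 + 2*(-22)) + 1141)**2 = ((-4 - 44) + 1141)**2 = (-48 + 1141)**2 = 1093**2 = 1194649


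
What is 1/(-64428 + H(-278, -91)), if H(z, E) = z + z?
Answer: -1/64984 ≈ -1.5388e-5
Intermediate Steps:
H(z, E) = 2*z
1/(-64428 + H(-278, -91)) = 1/(-64428 + 2*(-278)) = 1/(-64428 - 556) = 1/(-64984) = -1/64984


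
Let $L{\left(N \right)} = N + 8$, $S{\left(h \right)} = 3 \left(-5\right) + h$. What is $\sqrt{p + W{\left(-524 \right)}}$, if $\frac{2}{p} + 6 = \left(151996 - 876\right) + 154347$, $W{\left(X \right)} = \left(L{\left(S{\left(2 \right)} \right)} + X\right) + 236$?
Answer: $\frac{i \sqrt{27338781187731}}{305461} \approx 17.117 i$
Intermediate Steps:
$S{\left(h \right)} = -15 + h$
$L{\left(N \right)} = 8 + N$
$W{\left(X \right)} = 231 + X$ ($W{\left(X \right)} = \left(\left(8 + \left(-15 + 2\right)\right) + X\right) + 236 = \left(\left(8 - 13\right) + X\right) + 236 = \left(-5 + X\right) + 236 = 231 + X$)
$p = \frac{2}{305461}$ ($p = \frac{2}{-6 + \left(\left(151996 - 876\right) + 154347\right)} = \frac{2}{-6 + \left(151120 + 154347\right)} = \frac{2}{-6 + 305467} = \frac{2}{305461} \approx 6.5475 \cdot 10^{-6}$)
$\sqrt{p + W{\left(-524 \right)}} = \sqrt{\frac{2}{305461} + \left(231 - 524\right)} = \sqrt{\frac{2}{305461} - 293} = \sqrt{- \frac{89500071}{305461}} = \frac{i \sqrt{27338781187731}}{305461}$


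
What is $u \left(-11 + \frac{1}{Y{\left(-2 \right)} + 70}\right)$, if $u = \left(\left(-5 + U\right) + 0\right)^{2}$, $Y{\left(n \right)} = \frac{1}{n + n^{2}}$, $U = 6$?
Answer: $- \frac{1549}{141} \approx -10.986$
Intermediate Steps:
$u = 1$ ($u = \left(\left(-5 + 6\right) + 0\right)^{2} = \left(1 + 0\right)^{2} = 1^{2} = 1$)
$u \left(-11 + \frac{1}{Y{\left(-2 \right)} + 70}\right) = 1 \left(-11 + \frac{1}{\frac{1}{\left(-2\right) \left(1 - 2\right)} + 70}\right) = 1 \left(-11 + \frac{1}{- \frac{1}{2 \left(-1\right)} + 70}\right) = 1 \left(-11 + \frac{1}{\left(- \frac{1}{2}\right) \left(-1\right) + 70}\right) = 1 \left(-11 + \frac{1}{\frac{1}{2} + 70}\right) = 1 \left(-11 + \frac{1}{\frac{141}{2}}\right) = 1 \left(-11 + \frac{2}{141}\right) = 1 \left(- \frac{1549}{141}\right) = - \frac{1549}{141}$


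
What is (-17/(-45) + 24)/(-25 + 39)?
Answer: 1097/630 ≈ 1.7413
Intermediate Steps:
(-17/(-45) + 24)/(-25 + 39) = (-17*(-1/45) + 24)/14 = (17/45 + 24)/14 = (1/14)*(1097/45) = 1097/630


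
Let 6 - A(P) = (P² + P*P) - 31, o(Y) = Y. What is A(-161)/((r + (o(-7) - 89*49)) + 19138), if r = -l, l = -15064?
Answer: -51805/29834 ≈ -1.7364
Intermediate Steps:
r = 15064 (r = -1*(-15064) = 15064)
A(P) = 37 - 2*P² (A(P) = 6 - ((P² + P*P) - 31) = 6 - ((P² + P²) - 31) = 6 - (2*P² - 31) = 6 - (-31 + 2*P²) = 6 + (31 - 2*P²) = 37 - 2*P²)
A(-161)/((r + (o(-7) - 89*49)) + 19138) = (37 - 2*(-161)²)/((15064 + (-7 - 89*49)) + 19138) = (37 - 2*25921)/((15064 + (-7 - 4361)) + 19138) = (37 - 51842)/((15064 - 4368) + 19138) = -51805/(10696 + 19138) = -51805/29834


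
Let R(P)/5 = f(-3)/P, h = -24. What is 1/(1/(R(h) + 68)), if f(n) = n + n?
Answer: 277/4 ≈ 69.250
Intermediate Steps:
f(n) = 2*n
R(P) = -30/P (R(P) = 5*((2*(-3))/P) = 5*(-6/P) = -30/P)
1/(1/(R(h) + 68)) = 1/(1/(-30/(-24) + 68)) = 1/(1/(-30*(-1/24) + 68)) = 1/(1/(5/4 + 68)) = 1/(1/(277/4)) = 1/(4/277) = 277/4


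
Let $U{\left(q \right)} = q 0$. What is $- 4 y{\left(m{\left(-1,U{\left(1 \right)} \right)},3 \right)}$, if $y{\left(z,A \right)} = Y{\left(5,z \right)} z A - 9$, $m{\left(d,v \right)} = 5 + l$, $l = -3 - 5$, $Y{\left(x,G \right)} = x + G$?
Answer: $108$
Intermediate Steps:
$U{\left(q \right)} = 0$
$Y{\left(x,G \right)} = G + x$
$l = -8$
$m{\left(d,v \right)} = -3$ ($m{\left(d,v \right)} = 5 - 8 = -3$)
$y{\left(z,A \right)} = -9 + A z \left(5 + z\right)$ ($y{\left(z,A \right)} = \left(z + 5\right) z A - 9 = \left(5 + z\right) z A - 9 = z \left(5 + z\right) A - 9 = A z \left(5 + z\right) - 9 = -9 + A z \left(5 + z\right)$)
$- 4 y{\left(m{\left(-1,U{\left(1 \right)} \right)},3 \right)} = - 4 \left(-9 + 3 \left(-3\right) \left(5 - 3\right)\right) = - 4 \left(-9 + 3 \left(-3\right) 2\right) = - 4 \left(-9 - 18\right) = \left(-4\right) \left(-27\right) = 108$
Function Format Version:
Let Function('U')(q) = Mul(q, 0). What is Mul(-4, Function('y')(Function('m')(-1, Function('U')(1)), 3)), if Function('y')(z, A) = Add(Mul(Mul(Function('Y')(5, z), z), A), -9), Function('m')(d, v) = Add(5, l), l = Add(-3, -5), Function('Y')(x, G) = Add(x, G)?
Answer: 108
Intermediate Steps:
Function('U')(q) = 0
Function('Y')(x, G) = Add(G, x)
l = -8
Function('m')(d, v) = -3 (Function('m')(d, v) = Add(5, -8) = -3)
Function('y')(z, A) = Add(-9, Mul(A, z, Add(5, z))) (Function('y')(z, A) = Add(Mul(Mul(Add(z, 5), z), A), -9) = Add(Mul(Mul(Add(5, z), z), A), -9) = Add(Mul(Mul(z, Add(5, z)), A), -9) = Add(Mul(A, z, Add(5, z)), -9) = Add(-9, Mul(A, z, Add(5, z))))
Mul(-4, Function('y')(Function('m')(-1, Function('U')(1)), 3)) = Mul(-4, Add(-9, Mul(3, -3, Add(5, -3)))) = Mul(-4, Add(-9, Mul(3, -3, 2))) = Mul(-4, Add(-9, -18)) = Mul(-4, -27) = 108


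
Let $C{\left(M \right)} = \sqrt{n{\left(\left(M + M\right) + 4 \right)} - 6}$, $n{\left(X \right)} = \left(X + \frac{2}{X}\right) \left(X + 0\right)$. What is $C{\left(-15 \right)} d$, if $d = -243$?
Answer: $- 972 \sqrt{42} \approx -6299.3$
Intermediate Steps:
$n{\left(X \right)} = X \left(X + \frac{2}{X}\right)$ ($n{\left(X \right)} = \left(X + \frac{2}{X}\right) X = X \left(X + \frac{2}{X}\right)$)
$C{\left(M \right)} = \sqrt{-4 + \left(4 + 2 M\right)^{2}}$ ($C{\left(M \right)} = \sqrt{\left(2 + \left(\left(M + M\right) + 4\right)^{2}\right) - 6} = \sqrt{\left(2 + \left(2 M + 4\right)^{2}\right) - 6} = \sqrt{\left(2 + \left(4 + 2 M\right)^{2}\right) - 6} = \sqrt{-4 + \left(4 + 2 M\right)^{2}}$)
$C{\left(-15 \right)} d = 2 \sqrt{-1 + \left(2 - 15\right)^{2}} \left(-243\right) = 2 \sqrt{-1 + \left(-13\right)^{2}} \left(-243\right) = 2 \sqrt{-1 + 169} \left(-243\right) = 2 \sqrt{168} \left(-243\right) = 2 \cdot 2 \sqrt{42} \left(-243\right) = 4 \sqrt{42} \left(-243\right) = - 972 \sqrt{42}$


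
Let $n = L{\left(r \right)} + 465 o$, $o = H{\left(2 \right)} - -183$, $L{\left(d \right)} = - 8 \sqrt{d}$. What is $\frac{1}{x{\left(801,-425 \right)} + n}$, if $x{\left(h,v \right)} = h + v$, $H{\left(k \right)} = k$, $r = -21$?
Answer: $\frac{12343}{1066447735} + \frac{8 i \sqrt{21}}{7465134145} \approx 1.1574 \cdot 10^{-5} + 4.9109 \cdot 10^{-9} i$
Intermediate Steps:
$o = 185$ ($o = 2 - -183 = 2 + 183 = 185$)
$n = 86025 - 8 i \sqrt{21}$ ($n = - 8 \sqrt{-21} + 465 \cdot 185 = - 8 i \sqrt{21} + 86025 = 86025 - 8 i \sqrt{21} \approx 86025.0 - 36.661 i$)
$\frac{1}{x{\left(801,-425 \right)} + n} = \frac{1}{\left(801 - 425\right) + \left(86025 - 8 i \sqrt{21}\right)} = \frac{1}{376 + \left(86025 - 8 i \sqrt{21}\right)} = \frac{1}{86401 - 8 i \sqrt{21}}$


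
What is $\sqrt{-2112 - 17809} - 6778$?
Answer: $-6778 + i \sqrt{19921} \approx -6778.0 + 141.14 i$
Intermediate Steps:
$\sqrt{-2112 - 17809} - 6778 = \sqrt{-19921} - 6778 = i \sqrt{19921} - 6778 = -6778 + i \sqrt{19921}$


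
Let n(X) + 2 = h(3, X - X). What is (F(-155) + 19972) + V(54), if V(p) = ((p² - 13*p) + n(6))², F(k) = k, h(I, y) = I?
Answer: 4926042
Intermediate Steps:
n(X) = 1 (n(X) = -2 + 3 = 1)
V(p) = (1 + p² - 13*p)² (V(p) = ((p² - 13*p) + 1)² = (1 + p² - 13*p)²)
(F(-155) + 19972) + V(54) = (-155 + 19972) + (1 + 54² - 13*54)² = 19817 + (1 + 2916 - 702)² = 19817 + 2215² = 19817 + 4906225 = 4926042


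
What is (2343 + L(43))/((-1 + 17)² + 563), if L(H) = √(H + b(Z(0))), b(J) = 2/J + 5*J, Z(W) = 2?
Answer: 781/273 + √6/273 ≈ 2.8698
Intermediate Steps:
L(H) = √(11 + H) (L(H) = √(H + (2/2 + 5*2)) = √(H + (2*(½) + 10)) = √(H + (1 + 10)) = √(H + 11) = √(11 + H))
(2343 + L(43))/((-1 + 17)² + 563) = (2343 + √(11 + 43))/((-1 + 17)² + 563) = (2343 + √54)/(16² + 563) = (2343 + 3*√6)/(256 + 563) = (2343 + 3*√6)/819 = (2343 + 3*√6)*(1/819) = 781/273 + √6/273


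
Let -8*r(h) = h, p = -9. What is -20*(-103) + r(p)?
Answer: 16489/8 ≈ 2061.1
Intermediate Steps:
r(h) = -h/8
-20*(-103) + r(p) = -20*(-103) - ⅛*(-9) = 2060 + 9/8 = 16489/8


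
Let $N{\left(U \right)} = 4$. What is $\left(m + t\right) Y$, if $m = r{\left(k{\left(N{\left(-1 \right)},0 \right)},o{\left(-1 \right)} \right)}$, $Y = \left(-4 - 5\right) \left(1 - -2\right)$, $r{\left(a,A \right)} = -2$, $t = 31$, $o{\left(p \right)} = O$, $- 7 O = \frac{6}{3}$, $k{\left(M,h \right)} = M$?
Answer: $-783$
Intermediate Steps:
$O = - \frac{2}{7}$ ($O = - \frac{6 \cdot \frac{1}{3}}{7} = \left(- \frac{1}{7}\right) 2 = - \frac{2}{7} \approx -0.28571$)
$o{\left(p \right)} = - \frac{2}{7}$
$Y = -27$ ($Y = - 9 \left(1 + 2\right) = \left(-9\right) 3 = -27$)
$m = -2$
$\left(m + t\right) Y = \left(-2 + 31\right) \left(-27\right) = 29 \left(-27\right) = -783$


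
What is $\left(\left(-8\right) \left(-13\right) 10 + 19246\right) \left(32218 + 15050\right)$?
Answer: $958878648$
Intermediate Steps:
$\left(\left(-8\right) \left(-13\right) 10 + 19246\right) \left(32218 + 15050\right) = \left(104 \cdot 10 + 19246\right) 47268 = \left(1040 + 19246\right) 47268 = 20286 \cdot 47268 = 958878648$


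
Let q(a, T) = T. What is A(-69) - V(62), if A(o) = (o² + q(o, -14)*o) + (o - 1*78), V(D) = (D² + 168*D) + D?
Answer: -8742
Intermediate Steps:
V(D) = D² + 169*D
A(o) = -78 + o² - 13*o (A(o) = (o² - 14*o) + (o - 1*78) = (o² - 14*o) + (o - 78) = (o² - 14*o) + (-78 + o) = -78 + o² - 13*o)
A(-69) - V(62) = (-78 + (-69)² - 13*(-69)) - 62*(169 + 62) = (-78 + 4761 + 897) - 62*231 = 5580 - 1*14322 = 5580 - 14322 = -8742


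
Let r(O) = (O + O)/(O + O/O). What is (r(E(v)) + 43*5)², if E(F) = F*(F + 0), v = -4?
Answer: 13593969/289 ≈ 47038.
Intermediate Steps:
E(F) = F² (E(F) = F*F = F²)
r(O) = 2*O/(1 + O) (r(O) = (2*O)/(O + 1) = (2*O)/(1 + O) = 2*O/(1 + O))
(r(E(v)) + 43*5)² = (2*(-4)²/(1 + (-4)²) + 43*5)² = (2*16/(1 + 16) + 215)² = (2*16/17 + 215)² = (2*16*(1/17) + 215)² = (32/17 + 215)² = (3687/17)² = 13593969/289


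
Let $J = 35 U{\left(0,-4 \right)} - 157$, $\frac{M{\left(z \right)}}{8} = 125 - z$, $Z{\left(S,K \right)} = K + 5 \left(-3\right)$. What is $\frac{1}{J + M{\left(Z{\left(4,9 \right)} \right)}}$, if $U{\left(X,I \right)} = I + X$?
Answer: $\frac{1}{751} \approx 0.0013316$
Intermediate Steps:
$Z{\left(S,K \right)} = -15 + K$ ($Z{\left(S,K \right)} = K - 15 = -15 + K$)
$M{\left(z \right)} = 1000 - 8 z$ ($M{\left(z \right)} = 8 \left(125 - z\right) = 1000 - 8 z$)
$J = -297$ ($J = 35 \left(-4 + 0\right) - 157 = 35 \left(-4\right) - 157 = -140 - 157 = -297$)
$\frac{1}{J + M{\left(Z{\left(4,9 \right)} \right)}} = \frac{1}{-297 + \left(1000 - 8 \left(-15 + 9\right)\right)} = \frac{1}{-297 + \left(1000 - -48\right)} = \frac{1}{-297 + \left(1000 + 48\right)} = \frac{1}{-297 + 1048} = \frac{1}{751}$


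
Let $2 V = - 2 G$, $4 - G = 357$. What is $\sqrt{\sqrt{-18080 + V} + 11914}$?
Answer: $\sqrt{11914 + i \sqrt{17727}} \approx 109.15 + 0.6099 i$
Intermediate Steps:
$G = -353$ ($G = 4 - 357 = -353$)
$V = 353$ ($V = \frac{\left(-2\right) \left(-353\right)}{2} = \frac{1}{2} \cdot 706 = 353$)
$\sqrt{\sqrt{-18080 + V} + 11914} = \sqrt{\sqrt{-18080 + 353} + 11914} = \sqrt{\sqrt{-17727} + 11914} = \sqrt{i \sqrt{17727} + 11914} = \sqrt{11914 + i \sqrt{17727}}$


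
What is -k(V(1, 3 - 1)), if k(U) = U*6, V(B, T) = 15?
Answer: -90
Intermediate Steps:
k(U) = 6*U
-k(V(1, 3 - 1)) = -6*15 = -1*90 = -90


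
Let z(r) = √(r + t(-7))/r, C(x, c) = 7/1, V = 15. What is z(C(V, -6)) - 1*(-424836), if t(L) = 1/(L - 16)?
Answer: 424836 + 4*√230/161 ≈ 4.2484e+5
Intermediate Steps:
t(L) = 1/(-16 + L)
C(x, c) = 7 (C(x, c) = 7*1 = 7)
z(r) = √(-1/23 + r)/r (z(r) = √(r + 1/(-16 - 7))/r = √(r + 1/(-23))/r = √(r - 1/23)/r = √(-1/23 + r)/r)
z(C(V, -6)) - 1*(-424836) = (1/23)*√(-23 + 529*7)/7 - 1*(-424836) = (1/23)*(⅐)*√(-23 + 3703) + 424836 = (1/23)*(⅐)*√3680 + 424836 = (1/23)*(⅐)*(4*√230) + 424836 = 4*√230/161 + 424836 = 424836 + 4*√230/161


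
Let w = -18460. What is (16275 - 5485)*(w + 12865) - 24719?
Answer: -60394769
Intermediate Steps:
(16275 - 5485)*(w + 12865) - 24719 = (16275 - 5485)*(-18460 + 12865) - 24719 = 10790*(-5595) - 24719 = -60370050 - 24719 = -60394769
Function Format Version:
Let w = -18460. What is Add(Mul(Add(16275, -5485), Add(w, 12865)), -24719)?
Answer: -60394769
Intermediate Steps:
Add(Mul(Add(16275, -5485), Add(w, 12865)), -24719) = Add(Mul(Add(16275, -5485), Add(-18460, 12865)), -24719) = Add(Mul(10790, -5595), -24719) = Add(-60370050, -24719) = -60394769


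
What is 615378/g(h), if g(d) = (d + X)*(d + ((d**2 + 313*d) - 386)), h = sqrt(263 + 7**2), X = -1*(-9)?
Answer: 4989792513/592062163 - 282253376*sqrt(78)/592062163 ≈ 4.2175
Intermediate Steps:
X = 9
h = 2*sqrt(78) (h = sqrt(263 + 49) = sqrt(312) = 2*sqrt(78) ≈ 17.664)
g(d) = (9 + d)*(-386 + d**2 + 314*d) (g(d) = (d + 9)*(d + ((d**2 + 313*d) - 386)) = (9 + d)*(d + (-386 + d**2 + 313*d)) = (9 + d)*(-386 + d**2 + 314*d))
615378/g(h) = 615378/(-3474 + (2*sqrt(78))**3 + 323*(2*sqrt(78))**2 + 2440*(2*sqrt(78))) = 615378/(-3474 + 624*sqrt(78) + 323*312 + 4880*sqrt(78)) = 615378/(-3474 + 624*sqrt(78) + 100776 + 4880*sqrt(78)) = 615378/(97302 + 5504*sqrt(78))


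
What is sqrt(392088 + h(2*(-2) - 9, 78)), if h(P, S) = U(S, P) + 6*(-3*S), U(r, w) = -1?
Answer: sqrt(390683) ≈ 625.05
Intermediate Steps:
h(P, S) = -1 - 18*S (h(P, S) = -1 + 6*(-3*S) = -1 - 18*S)
sqrt(392088 + h(2*(-2) - 9, 78)) = sqrt(392088 + (-1 - 18*78)) = sqrt(392088 + (-1 - 1404)) = sqrt(392088 - 1405) = sqrt(390683)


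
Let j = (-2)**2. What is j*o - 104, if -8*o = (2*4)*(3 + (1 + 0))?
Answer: -120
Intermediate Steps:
j = 4
o = -4 (o = -2*4*(3 + (1 + 0))/8 = -(3 + 1) = -4 ≈ -4.0000)
j*o - 104 = 4*(-4) - 104 = -16 - 104 = -120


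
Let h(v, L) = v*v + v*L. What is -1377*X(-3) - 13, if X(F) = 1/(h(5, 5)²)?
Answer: -33877/2500 ≈ -13.551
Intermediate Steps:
h(v, L) = v² + L*v
X(F) = 1/2500 (X(F) = 1/((5*(5 + 5))²) = 1/((5*10)²) = 1/(50²) = 1/2500)
-1377*X(-3) - 13 = -1377/2500 - 13 = -33877/2500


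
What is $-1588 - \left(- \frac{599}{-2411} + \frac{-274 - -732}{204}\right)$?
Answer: $- \frac{391137353}{245922} \approx -1590.5$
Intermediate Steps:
$-1588 - \left(- \frac{599}{-2411} + \frac{-274 - -732}{204}\right) = -1588 - \left(\left(-599\right) \left(- \frac{1}{2411}\right) + \left(-274 + 732\right) \frac{1}{204}\right) = -1588 - \left(\frac{599}{2411} + 458 \cdot \frac{1}{204}\right) = -1588 - \left(\frac{599}{2411} + \frac{229}{102}\right) = -1588 - \frac{613217}{245922} = - \frac{391137353}{245922}$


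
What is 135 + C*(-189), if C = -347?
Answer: 65718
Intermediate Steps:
135 + C*(-189) = 135 - 347*(-189) = 135 + 65583 = 65718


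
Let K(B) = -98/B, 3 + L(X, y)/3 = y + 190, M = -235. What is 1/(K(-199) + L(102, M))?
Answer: -199/28558 ≈ -0.0069683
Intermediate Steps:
L(X, y) = 561 + 3*y (L(X, y) = -9 + 3*(y + 190) = -9 + 3*(190 + y) = -9 + (570 + 3*y) = 561 + 3*y)
1/(K(-199) + L(102, M)) = 1/(-98/(-199) + (561 + 3*(-235))) = 1/(-98*(-1/199) + (561 - 705)) = 1/(98/199 - 144) = 1/(-28558/199) = -199/28558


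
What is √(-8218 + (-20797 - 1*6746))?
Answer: I*√35761 ≈ 189.11*I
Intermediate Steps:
√(-8218 + (-20797 - 1*6746)) = √(-8218 + (-20797 - 6746)) = √(-8218 - 27543) = √(-35761) = I*√35761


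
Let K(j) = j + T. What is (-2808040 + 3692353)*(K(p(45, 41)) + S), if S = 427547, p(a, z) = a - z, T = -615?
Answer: 377545054968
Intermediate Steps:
K(j) = -615 + j (K(j) = j - 615 = -615 + j)
(-2808040 + 3692353)*(K(p(45, 41)) + S) = (-2808040 + 3692353)*((-615 + (45 - 1*41)) + 427547) = 884313*((-615 + (45 - 41)) + 427547) = 884313*((-615 + 4) + 427547) = 884313*(-611 + 427547) = 884313*426936 = 377545054968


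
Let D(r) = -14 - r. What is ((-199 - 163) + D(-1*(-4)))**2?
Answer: 144400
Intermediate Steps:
((-199 - 163) + D(-1*(-4)))**2 = ((-199 - 163) + (-14 - (-1)*(-4)))**2 = (-362 + (-14 - 1*4))**2 = (-362 + (-14 - 4))**2 = (-362 - 18)**2 = (-380)**2 = 144400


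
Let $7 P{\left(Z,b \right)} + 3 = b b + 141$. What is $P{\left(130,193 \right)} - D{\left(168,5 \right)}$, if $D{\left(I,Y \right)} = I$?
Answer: $5173$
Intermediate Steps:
$P{\left(Z,b \right)} = \frac{138}{7} + \frac{b^{2}}{7}$ ($P{\left(Z,b \right)} = - \frac{3}{7} + \frac{b b + 141}{7} = - \frac{3}{7} + \frac{b^{2} + 141}{7} = - \frac{3}{7} + \frac{141 + b^{2}}{7} = - \frac{3}{7} + \left(\frac{141}{7} + \frac{b^{2}}{7}\right) = \frac{138}{7} + \frac{b^{2}}{7}$)
$P{\left(130,193 \right)} - D{\left(168,5 \right)} = \left(\frac{138}{7} + \frac{193^{2}}{7}\right) - 168 = \left(\frac{138}{7} + \frac{1}{7} \cdot 37249\right) - 168 = \left(\frac{138}{7} + \frac{37249}{7}\right) - 168 = 5341 - 168 = 5173$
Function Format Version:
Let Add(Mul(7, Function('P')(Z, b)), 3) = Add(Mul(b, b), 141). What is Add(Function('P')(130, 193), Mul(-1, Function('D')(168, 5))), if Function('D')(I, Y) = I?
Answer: 5173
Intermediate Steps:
Function('P')(Z, b) = Add(Rational(138, 7), Mul(Rational(1, 7), Pow(b, 2))) (Function('P')(Z, b) = Add(Rational(-3, 7), Mul(Rational(1, 7), Add(Mul(b, b), 141))) = Add(Rational(-3, 7), Mul(Rational(1, 7), Add(Pow(b, 2), 141))) = Add(Rational(-3, 7), Mul(Rational(1, 7), Add(141, Pow(b, 2)))) = Add(Rational(-3, 7), Add(Rational(141, 7), Mul(Rational(1, 7), Pow(b, 2)))) = Add(Rational(138, 7), Mul(Rational(1, 7), Pow(b, 2))))
Add(Function('P')(130, 193), Mul(-1, Function('D')(168, 5))) = Add(Add(Rational(138, 7), Mul(Rational(1, 7), Pow(193, 2))), Mul(-1, 168)) = Add(Add(Rational(138, 7), Mul(Rational(1, 7), 37249)), -168) = Add(Add(Rational(138, 7), Rational(37249, 7)), -168) = Add(5341, -168) = 5173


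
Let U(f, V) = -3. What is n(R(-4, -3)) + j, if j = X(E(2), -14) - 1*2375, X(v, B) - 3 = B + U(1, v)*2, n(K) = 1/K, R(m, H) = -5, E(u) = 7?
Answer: -11961/5 ≈ -2392.2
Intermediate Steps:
X(v, B) = -3 + B (X(v, B) = 3 + (B - 3*2) = 3 + (B - 6) = 3 + (-6 + B) = -3 + B)
j = -2392 (j = (-3 - 14) - 1*2375 = -17 - 2375 = -2392)
n(R(-4, -3)) + j = 1/(-5) - 2392 = -⅕ - 2392 = -11961/5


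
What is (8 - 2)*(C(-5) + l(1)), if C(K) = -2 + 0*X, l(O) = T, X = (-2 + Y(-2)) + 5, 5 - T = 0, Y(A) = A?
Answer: 18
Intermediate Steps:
T = 5 (T = 5 - 1*0 = 5 + 0 = 5)
X = 1 (X = (-2 - 2) + 5 = -4 + 5 = 1)
l(O) = 5
C(K) = -2 (C(K) = -2 + 0*1 = -2 + 0 = -2)
(8 - 2)*(C(-5) + l(1)) = (8 - 2)*(-2 + 5) = 6*3 = 18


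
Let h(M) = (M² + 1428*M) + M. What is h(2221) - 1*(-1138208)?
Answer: 9244858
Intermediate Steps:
h(M) = M² + 1429*M
h(2221) - 1*(-1138208) = 2221*(1429 + 2221) - 1*(-1138208) = 2221*3650 + 1138208 = 8106650 + 1138208 = 9244858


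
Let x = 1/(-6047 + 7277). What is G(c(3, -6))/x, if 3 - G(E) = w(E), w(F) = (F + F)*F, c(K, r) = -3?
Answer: -18450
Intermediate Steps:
w(F) = 2*F**2 (w(F) = (2*F)*F = 2*F**2)
G(E) = 3 - 2*E**2
x = 1/1230 ≈ 0.00081301
G(c(3, -6))/x = (3 - 2*(-3)**2)/(1/1230) = (3 - 2*9)*1230 = (3 - 18)*1230 = -15*1230 = -18450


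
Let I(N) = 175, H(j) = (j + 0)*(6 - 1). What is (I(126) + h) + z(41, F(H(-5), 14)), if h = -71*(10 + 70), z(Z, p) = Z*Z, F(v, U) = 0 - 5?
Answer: -3824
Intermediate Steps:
H(j) = 5*j (H(j) = j*5 = 5*j)
F(v, U) = -5
z(Z, p) = Z²
h = -5680 (h = -71*80 = -5680)
(I(126) + h) + z(41, F(H(-5), 14)) = (175 - 5680) + 41² = -5505 + 1681 = -3824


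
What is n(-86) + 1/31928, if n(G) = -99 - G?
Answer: -415063/31928 ≈ -13.000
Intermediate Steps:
n(-86) + 1/31928 = (-99 - 1*(-86)) + 1/31928 = (-99 + 86) + 1/31928 = -13 + 1/31928 = -415063/31928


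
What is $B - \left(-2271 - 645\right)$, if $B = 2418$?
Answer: $5334$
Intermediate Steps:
$B - \left(-2271 - 645\right) = 2418 - \left(-2271 - 645\right) = 2418 - -2916 = 2418 + 2916 = 5334$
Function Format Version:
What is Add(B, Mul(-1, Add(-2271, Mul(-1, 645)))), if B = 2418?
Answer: 5334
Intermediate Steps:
Add(B, Mul(-1, Add(-2271, Mul(-1, 645)))) = Add(2418, Mul(-1, Add(-2271, Mul(-1, 645)))) = Add(2418, Mul(-1, Add(-2271, -645))) = Add(2418, Mul(-1, -2916)) = Add(2418, 2916) = 5334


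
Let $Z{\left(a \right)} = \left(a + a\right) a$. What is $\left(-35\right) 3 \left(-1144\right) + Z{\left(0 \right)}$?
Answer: $120120$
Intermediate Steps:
$Z{\left(a \right)} = 2 a^{2}$ ($Z{\left(a \right)} = 2 a a = 2 a^{2}$)
$\left(-35\right) 3 \left(-1144\right) + Z{\left(0 \right)} = \left(-35\right) 3 \left(-1144\right) + 2 \cdot 0^{2} = \left(-105\right) \left(-1144\right) + 2 \cdot 0 = 120120 + 0 = 120120$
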